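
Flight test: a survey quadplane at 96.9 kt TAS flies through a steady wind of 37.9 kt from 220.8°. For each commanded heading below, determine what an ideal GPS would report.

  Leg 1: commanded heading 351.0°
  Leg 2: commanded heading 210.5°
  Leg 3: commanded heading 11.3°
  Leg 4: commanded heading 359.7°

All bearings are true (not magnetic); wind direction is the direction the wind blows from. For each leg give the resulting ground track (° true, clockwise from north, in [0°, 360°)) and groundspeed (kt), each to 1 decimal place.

Leg 1: heading 351.0°; drift +13.4° → track 4.4°, groundspeed 124.8 kt
Leg 2: heading 210.5°; drift -6.5° → track 204.0°, groundspeed 60.0 kt
Leg 3: heading 11.3°; drift +8.2° → track 19.5°, groundspeed 131.2 kt
Leg 4: heading 359.7°; drift +11.2° → track 10.9°, groundspeed 127.9 kt

Leg 1: track=4.4°, groundspeed=124.8 kt
Leg 2: track=204.0°, groundspeed=60.0 kt
Leg 3: track=19.5°, groundspeed=131.2 kt
Leg 4: track=10.9°, groundspeed=127.9 kt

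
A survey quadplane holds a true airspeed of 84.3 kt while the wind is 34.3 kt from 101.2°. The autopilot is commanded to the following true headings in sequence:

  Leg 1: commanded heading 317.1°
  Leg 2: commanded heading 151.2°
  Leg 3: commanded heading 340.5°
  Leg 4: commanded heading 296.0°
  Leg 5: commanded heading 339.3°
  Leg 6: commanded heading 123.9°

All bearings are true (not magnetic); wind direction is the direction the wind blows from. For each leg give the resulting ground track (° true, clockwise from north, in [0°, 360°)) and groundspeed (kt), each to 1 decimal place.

Leg 1: heading 317.1°; drift -10.2° → track 306.9°, groundspeed 113.9 kt
Leg 2: heading 151.2°; drift +22.9° → track 174.1°, groundspeed 67.6 kt
Leg 3: heading 340.5°; drift -16.2° → track 324.3°, groundspeed 106.0 kt
Leg 4: heading 296.0°; drift -4.3° → track 291.7°, groundspeed 117.8 kt
Leg 5: heading 339.3°; drift -15.9° → track 323.4°, groundspeed 106.5 kt
Leg 6: heading 123.9°; drift +14.1° → track 138.0°, groundspeed 54.3 kt

Leg 1: track=306.9°, groundspeed=113.9 kt
Leg 2: track=174.1°, groundspeed=67.6 kt
Leg 3: track=324.3°, groundspeed=106.0 kt
Leg 4: track=291.7°, groundspeed=117.8 kt
Leg 5: track=323.4°, groundspeed=106.5 kt
Leg 6: track=138.0°, groundspeed=54.3 kt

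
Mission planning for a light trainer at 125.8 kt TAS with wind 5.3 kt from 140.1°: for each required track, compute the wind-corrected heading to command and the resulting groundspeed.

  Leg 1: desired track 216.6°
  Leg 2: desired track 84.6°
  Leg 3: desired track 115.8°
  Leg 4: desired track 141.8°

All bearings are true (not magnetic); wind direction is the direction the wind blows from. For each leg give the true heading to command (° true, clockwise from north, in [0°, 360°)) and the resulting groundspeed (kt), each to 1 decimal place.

Leg 1: heading=214.3°, groundspeed=124.5 kt
Leg 2: heading=86.6°, groundspeed=122.7 kt
Leg 3: heading=116.8°, groundspeed=121.0 kt
Leg 4: heading=141.7°, groundspeed=120.5 kt

Leg 1: desired track 216.6°; wind correction -2.3° → command heading 214.3°, groundspeed 124.5 kt
Leg 2: desired track 84.6°; wind correction +2.0° → command heading 86.6°, groundspeed 122.7 kt
Leg 3: desired track 115.8°; wind correction +1.0° → command heading 116.8°, groundspeed 121.0 kt
Leg 4: desired track 141.8°; wind correction -0.1° → command heading 141.7°, groundspeed 120.5 kt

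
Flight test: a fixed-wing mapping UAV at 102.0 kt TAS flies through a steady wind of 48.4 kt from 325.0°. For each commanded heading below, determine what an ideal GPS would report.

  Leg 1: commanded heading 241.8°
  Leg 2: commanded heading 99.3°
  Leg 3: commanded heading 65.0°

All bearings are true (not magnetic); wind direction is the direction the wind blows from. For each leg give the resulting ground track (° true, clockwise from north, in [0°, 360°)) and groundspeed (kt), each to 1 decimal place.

Leg 1: heading 241.8°; drift -26.5° → track 215.3°, groundspeed 107.6 kt
Leg 2: heading 99.3°; drift +14.3° → track 113.6°, groundspeed 140.2 kt
Leg 3: heading 65.0°; drift +23.4° → track 88.4°, groundspeed 120.3 kt

Leg 1: track=215.3°, groundspeed=107.6 kt
Leg 2: track=113.6°, groundspeed=140.2 kt
Leg 3: track=88.4°, groundspeed=120.3 kt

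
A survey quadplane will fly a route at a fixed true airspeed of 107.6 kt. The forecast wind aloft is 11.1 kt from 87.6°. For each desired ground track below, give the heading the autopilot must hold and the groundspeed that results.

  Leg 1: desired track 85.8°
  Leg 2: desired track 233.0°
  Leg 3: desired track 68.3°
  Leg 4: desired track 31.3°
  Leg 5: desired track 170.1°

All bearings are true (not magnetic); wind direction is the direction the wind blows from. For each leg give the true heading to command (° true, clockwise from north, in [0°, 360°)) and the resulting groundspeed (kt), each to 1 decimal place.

Leg 1: heading=86.0°, groundspeed=96.5 kt
Leg 2: heading=229.6°, groundspeed=116.6 kt
Leg 3: heading=70.3°, groundspeed=97.1 kt
Leg 4: heading=36.2°, groundspeed=101.0 kt
Leg 5: heading=164.2°, groundspeed=105.6 kt

Leg 1: desired track 85.8°; wind correction +0.2° → command heading 86.0°, groundspeed 96.5 kt
Leg 2: desired track 233.0°; wind correction -3.4° → command heading 229.6°, groundspeed 116.6 kt
Leg 3: desired track 68.3°; wind correction +2.0° → command heading 70.3°, groundspeed 97.1 kt
Leg 4: desired track 31.3°; wind correction +4.9° → command heading 36.2°, groundspeed 101.0 kt
Leg 5: desired track 170.1°; wind correction -5.9° → command heading 164.2°, groundspeed 105.6 kt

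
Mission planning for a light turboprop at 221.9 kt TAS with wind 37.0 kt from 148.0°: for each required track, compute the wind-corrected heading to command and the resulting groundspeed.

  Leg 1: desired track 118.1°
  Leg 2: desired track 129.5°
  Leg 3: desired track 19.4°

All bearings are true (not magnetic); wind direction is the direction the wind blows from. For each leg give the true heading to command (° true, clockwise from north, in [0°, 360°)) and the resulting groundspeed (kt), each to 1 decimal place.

Leg 1: desired track 118.1°; wind correction +4.8° → command heading 122.9°, groundspeed 189.1 kt
Leg 2: desired track 129.5°; wind correction +3.0° → command heading 132.5°, groundspeed 186.5 kt
Leg 3: desired track 19.4°; wind correction +7.5° → command heading 26.9°, groundspeed 243.1 kt

Leg 1: heading=122.9°, groundspeed=189.1 kt
Leg 2: heading=132.5°, groundspeed=186.5 kt
Leg 3: heading=26.9°, groundspeed=243.1 kt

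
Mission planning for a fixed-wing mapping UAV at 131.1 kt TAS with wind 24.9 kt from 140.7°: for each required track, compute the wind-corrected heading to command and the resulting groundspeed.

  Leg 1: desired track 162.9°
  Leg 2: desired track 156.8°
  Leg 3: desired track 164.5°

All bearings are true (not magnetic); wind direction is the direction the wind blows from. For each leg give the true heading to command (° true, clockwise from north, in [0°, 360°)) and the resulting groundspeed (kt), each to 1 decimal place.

Leg 1: desired track 162.9°; wind correction -4.1° → command heading 158.8°, groundspeed 107.7 kt
Leg 2: desired track 156.8°; wind correction -3.0° → command heading 153.8°, groundspeed 107.0 kt
Leg 3: desired track 164.5°; wind correction -4.4° → command heading 160.1°, groundspeed 107.9 kt

Leg 1: heading=158.8°, groundspeed=107.7 kt
Leg 2: heading=153.8°, groundspeed=107.0 kt
Leg 3: heading=160.1°, groundspeed=107.9 kt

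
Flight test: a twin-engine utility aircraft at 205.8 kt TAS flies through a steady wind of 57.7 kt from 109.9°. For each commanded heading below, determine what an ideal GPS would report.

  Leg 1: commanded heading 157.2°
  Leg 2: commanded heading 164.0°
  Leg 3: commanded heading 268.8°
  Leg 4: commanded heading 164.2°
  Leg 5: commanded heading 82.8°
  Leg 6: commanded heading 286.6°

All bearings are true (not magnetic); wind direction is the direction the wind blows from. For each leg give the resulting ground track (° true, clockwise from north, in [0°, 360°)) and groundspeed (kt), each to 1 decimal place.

Leg 1: track=171.5°, groundspeed=172.0 kt
Leg 2: track=179.2°, groundspeed=178.2 kt
Leg 3: track=273.4°, groundspeed=260.5 kt
Leg 4: track=179.4°, groundspeed=178.4 kt
Leg 5: track=73.1°, groundspeed=156.7 kt
Leg 6: track=287.3°, groundspeed=263.4 kt

Leg 1: heading 157.2°; drift +14.3° → track 171.5°, groundspeed 172.0 kt
Leg 2: heading 164.0°; drift +15.2° → track 179.2°, groundspeed 178.2 kt
Leg 3: heading 268.8°; drift +4.6° → track 273.4°, groundspeed 260.5 kt
Leg 4: heading 164.2°; drift +15.2° → track 179.4°, groundspeed 178.4 kt
Leg 5: heading 82.8°; drift -9.7° → track 73.1°, groundspeed 156.7 kt
Leg 6: heading 286.6°; drift +0.7° → track 287.3°, groundspeed 263.4 kt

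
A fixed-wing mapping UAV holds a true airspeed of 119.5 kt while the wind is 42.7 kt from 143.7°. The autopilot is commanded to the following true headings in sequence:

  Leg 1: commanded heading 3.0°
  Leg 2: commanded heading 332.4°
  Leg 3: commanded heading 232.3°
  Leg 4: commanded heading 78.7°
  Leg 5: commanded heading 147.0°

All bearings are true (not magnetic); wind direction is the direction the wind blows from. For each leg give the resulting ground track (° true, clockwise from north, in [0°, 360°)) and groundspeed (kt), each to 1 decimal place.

Leg 1: track=352.9°, groundspeed=154.9 kt
Leg 2: track=330.1°, groundspeed=161.8 kt
Leg 3: track=252.1°, groundspeed=125.9 kt
Leg 4: track=57.8°, groundspeed=108.6 kt
Leg 5: track=148.8°, groundspeed=76.9 kt

Leg 1: heading 3.0°; drift -10.1° → track 352.9°, groundspeed 154.9 kt
Leg 2: heading 332.4°; drift -2.3° → track 330.1°, groundspeed 161.8 kt
Leg 3: heading 232.3°; drift +19.8° → track 252.1°, groundspeed 125.9 kt
Leg 4: heading 78.7°; drift -20.9° → track 57.8°, groundspeed 108.6 kt
Leg 5: heading 147.0°; drift +1.8° → track 148.8°, groundspeed 76.9 kt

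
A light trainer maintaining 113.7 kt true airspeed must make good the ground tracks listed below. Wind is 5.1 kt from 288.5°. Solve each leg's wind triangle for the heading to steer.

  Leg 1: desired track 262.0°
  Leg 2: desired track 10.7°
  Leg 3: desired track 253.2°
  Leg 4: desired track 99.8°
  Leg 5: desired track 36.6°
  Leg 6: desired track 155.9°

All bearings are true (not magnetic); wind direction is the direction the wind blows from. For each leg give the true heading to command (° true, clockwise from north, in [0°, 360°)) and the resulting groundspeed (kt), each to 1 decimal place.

Leg 1: heading=263.1°, groundspeed=109.1 kt
Leg 2: heading=8.2°, groundspeed=112.9 kt
Leg 3: heading=254.7°, groundspeed=109.5 kt
Leg 4: heading=99.4°, groundspeed=118.7 kt
Leg 5: heading=34.2°, groundspeed=115.2 kt
Leg 6: heading=157.8°, groundspeed=117.1 kt

Leg 1: desired track 262.0°; wind correction +1.1° → command heading 263.1°, groundspeed 109.1 kt
Leg 2: desired track 10.7°; wind correction -2.5° → command heading 8.2°, groundspeed 112.9 kt
Leg 3: desired track 253.2°; wind correction +1.5° → command heading 254.7°, groundspeed 109.5 kt
Leg 4: desired track 99.8°; wind correction -0.4° → command heading 99.4°, groundspeed 118.7 kt
Leg 5: desired track 36.6°; wind correction -2.4° → command heading 34.2°, groundspeed 115.2 kt
Leg 6: desired track 155.9°; wind correction +1.9° → command heading 157.8°, groundspeed 117.1 kt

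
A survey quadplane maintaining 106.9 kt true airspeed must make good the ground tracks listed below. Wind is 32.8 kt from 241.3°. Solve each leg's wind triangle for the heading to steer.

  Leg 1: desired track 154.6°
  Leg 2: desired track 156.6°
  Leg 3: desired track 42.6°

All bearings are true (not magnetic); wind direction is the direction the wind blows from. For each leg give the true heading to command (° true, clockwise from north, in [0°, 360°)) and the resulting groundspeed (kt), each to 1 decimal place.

Leg 1: desired track 154.6°; wind correction +17.8° → command heading 172.4°, groundspeed 99.9 kt
Leg 2: desired track 156.6°; wind correction +17.8° → command heading 174.4°, groundspeed 98.8 kt
Leg 3: desired track 42.6°; wind correction -5.6° → command heading 37.0°, groundspeed 137.4 kt

Leg 1: heading=172.4°, groundspeed=99.9 kt
Leg 2: heading=174.4°, groundspeed=98.8 kt
Leg 3: heading=37.0°, groundspeed=137.4 kt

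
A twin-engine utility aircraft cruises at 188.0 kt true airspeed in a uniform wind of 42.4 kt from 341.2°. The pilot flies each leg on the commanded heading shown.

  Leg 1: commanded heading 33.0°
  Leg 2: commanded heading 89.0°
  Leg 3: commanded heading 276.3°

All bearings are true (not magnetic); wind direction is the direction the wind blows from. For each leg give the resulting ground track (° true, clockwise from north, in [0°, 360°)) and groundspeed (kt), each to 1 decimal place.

Leg 1: track=44.6°, groundspeed=165.2 kt
Leg 2: track=100.4°, groundspeed=205.0 kt
Leg 3: track=263.6°, groundspeed=174.3 kt

Leg 1: heading 33.0°; drift +11.6° → track 44.6°, groundspeed 165.2 kt
Leg 2: heading 89.0°; drift +11.4° → track 100.4°, groundspeed 205.0 kt
Leg 3: heading 276.3°; drift -12.7° → track 263.6°, groundspeed 174.3 kt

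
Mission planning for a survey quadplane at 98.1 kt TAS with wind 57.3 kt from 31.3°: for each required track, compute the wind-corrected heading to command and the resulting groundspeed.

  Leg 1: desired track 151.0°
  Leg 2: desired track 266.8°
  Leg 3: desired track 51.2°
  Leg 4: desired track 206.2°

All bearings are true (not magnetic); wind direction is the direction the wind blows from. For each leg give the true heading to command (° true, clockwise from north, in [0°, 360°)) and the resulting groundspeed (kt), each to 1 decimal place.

Leg 1: desired track 151.0°; wind correction -30.5° → command heading 120.5°, groundspeed 112.9 kt
Leg 2: desired track 266.8°; wind correction +28.8° → command heading 295.6°, groundspeed 118.4 kt
Leg 3: desired track 51.2°; wind correction -11.5° → command heading 39.7°, groundspeed 42.3 kt
Leg 4: desired track 206.2°; wind correction -3.0° → command heading 203.2°, groundspeed 155.0 kt

Leg 1: heading=120.5°, groundspeed=112.9 kt
Leg 2: heading=295.6°, groundspeed=118.4 kt
Leg 3: heading=39.7°, groundspeed=42.3 kt
Leg 4: heading=203.2°, groundspeed=155.0 kt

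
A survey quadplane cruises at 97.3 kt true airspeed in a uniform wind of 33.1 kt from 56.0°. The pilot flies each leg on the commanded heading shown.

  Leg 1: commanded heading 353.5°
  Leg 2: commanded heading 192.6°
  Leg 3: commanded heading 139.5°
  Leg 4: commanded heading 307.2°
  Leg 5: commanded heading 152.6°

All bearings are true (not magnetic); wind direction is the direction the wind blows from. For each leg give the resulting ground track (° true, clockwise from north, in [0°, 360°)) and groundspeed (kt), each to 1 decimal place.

Leg 1: track=333.8°, groundspeed=87.1 kt
Leg 2: track=203.2°, groundspeed=123.5 kt
Leg 3: track=158.9°, groundspeed=99.2 kt
Leg 4: track=291.0°, groundspeed=112.4 kt
Leg 5: track=170.6°, groundspeed=106.3 kt

Leg 1: heading 353.5°; drift -19.7° → track 333.8°, groundspeed 87.1 kt
Leg 2: heading 192.6°; drift +10.6° → track 203.2°, groundspeed 123.5 kt
Leg 3: heading 139.5°; drift +19.4° → track 158.9°, groundspeed 99.2 kt
Leg 4: heading 307.2°; drift -16.2° → track 291.0°, groundspeed 112.4 kt
Leg 5: heading 152.6°; drift +18.0° → track 170.6°, groundspeed 106.3 kt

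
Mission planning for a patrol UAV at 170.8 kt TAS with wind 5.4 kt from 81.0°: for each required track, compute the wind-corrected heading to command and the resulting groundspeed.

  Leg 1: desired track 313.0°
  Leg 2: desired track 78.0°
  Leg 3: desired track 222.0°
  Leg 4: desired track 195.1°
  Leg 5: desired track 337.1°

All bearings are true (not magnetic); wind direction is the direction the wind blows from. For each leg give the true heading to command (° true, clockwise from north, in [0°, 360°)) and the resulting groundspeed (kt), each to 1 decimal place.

Leg 1: desired track 313.0°; wind correction +1.4° → command heading 314.4°, groundspeed 174.1 kt
Leg 2: desired track 78.0°; wind correction +0.1° → command heading 78.1°, groundspeed 165.4 kt
Leg 3: desired track 222.0°; wind correction -1.1° → command heading 220.9°, groundspeed 175.0 kt
Leg 4: desired track 195.1°; wind correction -1.7° → command heading 193.4°, groundspeed 172.9 kt
Leg 5: desired track 337.1°; wind correction +1.8° → command heading 338.9°, groundspeed 172.0 kt

Leg 1: heading=314.4°, groundspeed=174.1 kt
Leg 2: heading=78.1°, groundspeed=165.4 kt
Leg 3: heading=220.9°, groundspeed=175.0 kt
Leg 4: heading=193.4°, groundspeed=172.9 kt
Leg 5: heading=338.9°, groundspeed=172.0 kt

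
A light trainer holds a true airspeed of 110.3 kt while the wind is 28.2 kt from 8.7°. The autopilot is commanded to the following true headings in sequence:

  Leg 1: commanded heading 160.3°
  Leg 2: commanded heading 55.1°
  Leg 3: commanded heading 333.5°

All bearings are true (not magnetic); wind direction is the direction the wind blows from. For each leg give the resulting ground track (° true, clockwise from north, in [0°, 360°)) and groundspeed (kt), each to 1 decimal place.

Leg 1: track=166.0°, groundspeed=135.8 kt
Leg 2: track=67.8°, groundspeed=93.1 kt
Leg 3: track=322.9°, groundspeed=88.8 kt

Leg 1: heading 160.3°; drift +5.7° → track 166.0°, groundspeed 135.8 kt
Leg 2: heading 55.1°; drift +12.7° → track 67.8°, groundspeed 93.1 kt
Leg 3: heading 333.5°; drift -10.6° → track 322.9°, groundspeed 88.8 kt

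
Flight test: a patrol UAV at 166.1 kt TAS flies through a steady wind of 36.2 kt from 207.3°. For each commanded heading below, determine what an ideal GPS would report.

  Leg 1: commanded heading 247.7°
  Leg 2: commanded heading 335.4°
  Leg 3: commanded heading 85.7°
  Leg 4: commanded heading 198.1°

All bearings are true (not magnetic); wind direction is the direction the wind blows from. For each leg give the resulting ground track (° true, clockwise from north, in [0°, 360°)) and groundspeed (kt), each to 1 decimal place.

Leg 1: track=257.3°, groundspeed=140.5 kt
Leg 2: track=344.0°, groundspeed=190.6 kt
Leg 3: track=76.2°, groundspeed=187.6 kt
Leg 4: track=195.6°, groundspeed=130.5 kt

Leg 1: heading 247.7°; drift +9.6° → track 257.3°, groundspeed 140.5 kt
Leg 2: heading 335.4°; drift +8.6° → track 344.0°, groundspeed 190.6 kt
Leg 3: heading 85.7°; drift -9.5° → track 76.2°, groundspeed 187.6 kt
Leg 4: heading 198.1°; drift -2.5° → track 195.6°, groundspeed 130.5 kt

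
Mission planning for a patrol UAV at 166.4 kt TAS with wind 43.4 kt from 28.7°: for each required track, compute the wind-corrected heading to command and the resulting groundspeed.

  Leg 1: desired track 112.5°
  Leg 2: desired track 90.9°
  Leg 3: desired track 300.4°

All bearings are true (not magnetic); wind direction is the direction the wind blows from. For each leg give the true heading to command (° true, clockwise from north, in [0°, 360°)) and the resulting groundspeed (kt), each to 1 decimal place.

Leg 1: heading=97.5°, groundspeed=156.0 kt
Leg 2: heading=77.6°, groundspeed=141.7 kt
Leg 3: heading=315.5°, groundspeed=159.4 kt

Leg 1: desired track 112.5°; wind correction -15.0° → command heading 97.5°, groundspeed 156.0 kt
Leg 2: desired track 90.9°; wind correction -13.3° → command heading 77.6°, groundspeed 141.7 kt
Leg 3: desired track 300.4°; wind correction +15.1° → command heading 315.5°, groundspeed 159.4 kt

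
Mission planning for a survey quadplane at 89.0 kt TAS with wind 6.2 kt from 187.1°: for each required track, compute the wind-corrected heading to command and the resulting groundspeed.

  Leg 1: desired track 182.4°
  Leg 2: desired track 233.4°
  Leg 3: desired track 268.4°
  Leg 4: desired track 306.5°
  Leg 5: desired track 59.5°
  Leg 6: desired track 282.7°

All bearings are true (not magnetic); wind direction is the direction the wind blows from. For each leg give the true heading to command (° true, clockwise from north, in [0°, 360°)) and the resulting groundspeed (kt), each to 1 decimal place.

Leg 1: heading=182.7°, groundspeed=82.8 kt
Leg 2: heading=230.5°, groundspeed=84.6 kt
Leg 3: heading=264.5°, groundspeed=87.9 kt
Leg 4: heading=303.0°, groundspeed=91.9 kt
Leg 5: heading=62.7°, groundspeed=92.6 kt
Leg 6: heading=278.7°, groundspeed=89.4 kt

Leg 1: desired track 182.4°; wind correction +0.3° → command heading 182.7°, groundspeed 82.8 kt
Leg 2: desired track 233.4°; wind correction -2.9° → command heading 230.5°, groundspeed 84.6 kt
Leg 3: desired track 268.4°; wind correction -3.9° → command heading 264.5°, groundspeed 87.9 kt
Leg 4: desired track 306.5°; wind correction -3.5° → command heading 303.0°, groundspeed 91.9 kt
Leg 5: desired track 59.5°; wind correction +3.2° → command heading 62.7°, groundspeed 92.6 kt
Leg 6: desired track 282.7°; wind correction -4.0° → command heading 278.7°, groundspeed 89.4 kt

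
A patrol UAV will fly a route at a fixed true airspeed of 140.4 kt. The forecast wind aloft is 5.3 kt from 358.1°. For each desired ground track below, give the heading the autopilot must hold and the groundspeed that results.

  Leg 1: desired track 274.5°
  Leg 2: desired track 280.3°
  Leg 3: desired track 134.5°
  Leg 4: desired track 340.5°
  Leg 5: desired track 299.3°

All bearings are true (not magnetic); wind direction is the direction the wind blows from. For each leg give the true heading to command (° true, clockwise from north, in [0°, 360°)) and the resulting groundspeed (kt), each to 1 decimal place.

Leg 1: desired track 274.5°; wind correction +2.1° → command heading 276.6°, groundspeed 139.7 kt
Leg 2: desired track 280.3°; wind correction +2.1° → command heading 282.4°, groundspeed 139.2 kt
Leg 3: desired track 134.5°; wind correction -1.5° → command heading 133.0°, groundspeed 144.2 kt
Leg 4: desired track 340.5°; wind correction +0.7° → command heading 341.2°, groundspeed 135.3 kt
Leg 5: desired track 299.3°; wind correction +1.9° → command heading 301.2°, groundspeed 137.6 kt

Leg 1: heading=276.6°, groundspeed=139.7 kt
Leg 2: heading=282.4°, groundspeed=139.2 kt
Leg 3: heading=133.0°, groundspeed=144.2 kt
Leg 4: heading=341.2°, groundspeed=135.3 kt
Leg 5: heading=301.2°, groundspeed=137.6 kt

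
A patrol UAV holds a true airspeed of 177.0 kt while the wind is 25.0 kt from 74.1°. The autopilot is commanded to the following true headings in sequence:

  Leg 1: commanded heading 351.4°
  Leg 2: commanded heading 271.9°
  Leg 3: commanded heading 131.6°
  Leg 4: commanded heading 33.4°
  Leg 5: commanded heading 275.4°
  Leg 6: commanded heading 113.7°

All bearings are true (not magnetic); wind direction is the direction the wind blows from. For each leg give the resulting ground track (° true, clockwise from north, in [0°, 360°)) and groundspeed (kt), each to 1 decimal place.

Leg 1: heading 351.4°; drift -8.1° → track 343.3°, groundspeed 175.6 kt
Leg 2: heading 271.9°; drift -2.2° → track 269.7°, groundspeed 200.9 kt
Leg 3: heading 131.6°; drift +7.3° → track 138.9°, groundspeed 164.9 kt
Leg 4: heading 33.4°; drift -5.9° → track 27.5°, groundspeed 158.9 kt
Leg 5: heading 275.4°; drift -2.6° → track 272.8°, groundspeed 200.5 kt
Leg 6: heading 113.7°; drift +5.8° → track 119.5°, groundspeed 158.5 kt

Leg 1: track=343.3°, groundspeed=175.6 kt
Leg 2: track=269.7°, groundspeed=200.9 kt
Leg 3: track=138.9°, groundspeed=164.9 kt
Leg 4: track=27.5°, groundspeed=158.9 kt
Leg 5: track=272.8°, groundspeed=200.5 kt
Leg 6: track=119.5°, groundspeed=158.5 kt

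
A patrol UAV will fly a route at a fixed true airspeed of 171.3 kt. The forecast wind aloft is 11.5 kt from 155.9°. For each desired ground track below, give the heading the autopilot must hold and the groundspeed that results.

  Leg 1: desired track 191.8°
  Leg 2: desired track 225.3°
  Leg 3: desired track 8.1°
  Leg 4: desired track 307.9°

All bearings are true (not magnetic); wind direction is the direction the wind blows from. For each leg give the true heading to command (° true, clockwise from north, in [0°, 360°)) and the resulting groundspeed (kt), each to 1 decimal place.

Leg 1: desired track 191.8°; wind correction -2.3° → command heading 189.5°, groundspeed 161.9 kt
Leg 2: desired track 225.3°; wind correction -3.6° → command heading 221.7°, groundspeed 166.9 kt
Leg 3: desired track 8.1°; wind correction +2.1° → command heading 10.2°, groundspeed 180.9 kt
Leg 4: desired track 307.9°; wind correction -1.8° → command heading 306.1°, groundspeed 181.4 kt

Leg 1: heading=189.5°, groundspeed=161.9 kt
Leg 2: heading=221.7°, groundspeed=166.9 kt
Leg 3: heading=10.2°, groundspeed=180.9 kt
Leg 4: heading=306.1°, groundspeed=181.4 kt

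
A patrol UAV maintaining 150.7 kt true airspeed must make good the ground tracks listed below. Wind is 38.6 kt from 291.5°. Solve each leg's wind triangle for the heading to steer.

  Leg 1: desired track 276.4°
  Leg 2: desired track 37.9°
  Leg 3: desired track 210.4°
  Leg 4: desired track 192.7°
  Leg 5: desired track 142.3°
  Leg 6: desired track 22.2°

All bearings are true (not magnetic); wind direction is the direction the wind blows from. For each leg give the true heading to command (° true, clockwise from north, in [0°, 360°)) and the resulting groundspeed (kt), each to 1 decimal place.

Leg 1: desired track 276.4°; wind correction +3.8° → command heading 280.2°, groundspeed 113.1 kt
Leg 2: desired track 37.9°; wind correction -14.2° → command heading 23.7°, groundspeed 157.0 kt
Leg 3: desired track 210.4°; wind correction +14.7° → command heading 225.1°, groundspeed 139.8 kt
Leg 4: desired track 192.7°; wind correction +14.7° → command heading 207.4°, groundspeed 151.7 kt
Leg 5: desired track 142.3°; wind correction +7.5° → command heading 149.8°, groundspeed 182.6 kt
Leg 6: desired track 22.2°; wind correction -14.8° → command heading 7.4°, groundspeed 146.1 kt

Leg 1: heading=280.2°, groundspeed=113.1 kt
Leg 2: heading=23.7°, groundspeed=157.0 kt
Leg 3: heading=225.1°, groundspeed=139.8 kt
Leg 4: heading=207.4°, groundspeed=151.7 kt
Leg 5: heading=149.8°, groundspeed=182.6 kt
Leg 6: heading=7.4°, groundspeed=146.1 kt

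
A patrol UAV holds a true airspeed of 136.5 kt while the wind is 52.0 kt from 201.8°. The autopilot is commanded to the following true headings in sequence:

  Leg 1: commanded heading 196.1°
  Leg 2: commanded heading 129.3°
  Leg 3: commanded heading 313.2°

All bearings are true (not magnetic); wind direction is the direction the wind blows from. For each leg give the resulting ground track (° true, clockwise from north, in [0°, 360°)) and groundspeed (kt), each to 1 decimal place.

Leg 1: heading 196.1°; drift -3.5° → track 192.6°, groundspeed 84.9 kt
Leg 2: heading 129.3°; drift -22.3° → track 107.0°, groundspeed 130.6 kt
Leg 3: heading 313.2°; drift +17.3° → track 330.5°, groundspeed 162.8 kt

Leg 1: track=192.6°, groundspeed=84.9 kt
Leg 2: track=107.0°, groundspeed=130.6 kt
Leg 3: track=330.5°, groundspeed=162.8 kt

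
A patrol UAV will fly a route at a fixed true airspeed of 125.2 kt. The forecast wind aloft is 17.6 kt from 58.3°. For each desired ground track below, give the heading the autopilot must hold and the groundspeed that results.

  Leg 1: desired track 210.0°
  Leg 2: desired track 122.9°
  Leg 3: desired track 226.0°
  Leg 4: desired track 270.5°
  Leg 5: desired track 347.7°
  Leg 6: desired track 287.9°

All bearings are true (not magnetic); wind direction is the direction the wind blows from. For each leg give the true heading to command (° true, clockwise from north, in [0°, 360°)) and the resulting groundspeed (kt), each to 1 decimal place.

Leg 1: heading=206.2°, groundspeed=140.4 kt
Leg 2: heading=115.6°, groundspeed=116.6 kt
Leg 3: heading=224.3°, groundspeed=142.3 kt
Leg 4: heading=274.8°, groundspeed=139.7 kt
Leg 5: heading=355.3°, groundspeed=118.2 kt
Leg 6: heading=294.0°, groundspeed=135.9 kt

Leg 1: desired track 210.0°; wind correction -3.8° → command heading 206.2°, groundspeed 140.4 kt
Leg 2: desired track 122.9°; wind correction -7.3° → command heading 115.6°, groundspeed 116.6 kt
Leg 3: desired track 226.0°; wind correction -1.7° → command heading 224.3°, groundspeed 142.3 kt
Leg 4: desired track 270.5°; wind correction +4.3° → command heading 274.8°, groundspeed 139.7 kt
Leg 5: desired track 347.7°; wind correction +7.6° → command heading 355.3°, groundspeed 118.2 kt
Leg 6: desired track 287.9°; wind correction +6.1° → command heading 294.0°, groundspeed 135.9 kt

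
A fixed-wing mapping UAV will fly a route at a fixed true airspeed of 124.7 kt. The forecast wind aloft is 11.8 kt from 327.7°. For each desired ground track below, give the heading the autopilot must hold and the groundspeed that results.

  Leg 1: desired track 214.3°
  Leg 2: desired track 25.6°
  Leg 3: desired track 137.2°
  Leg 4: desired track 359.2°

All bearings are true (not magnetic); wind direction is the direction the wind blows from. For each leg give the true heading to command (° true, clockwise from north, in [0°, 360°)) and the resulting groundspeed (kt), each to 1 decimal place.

Leg 1: desired track 214.3°; wind correction +5.0° → command heading 219.3°, groundspeed 128.9 kt
Leg 2: desired track 25.6°; wind correction -4.6° → command heading 21.0°, groundspeed 118.0 kt
Leg 3: desired track 137.2°; wind correction -1.0° → command heading 136.2°, groundspeed 136.3 kt
Leg 4: desired track 359.2°; wind correction -2.8° → command heading 356.4°, groundspeed 114.5 kt

Leg 1: heading=219.3°, groundspeed=128.9 kt
Leg 2: heading=21.0°, groundspeed=118.0 kt
Leg 3: heading=136.2°, groundspeed=136.3 kt
Leg 4: heading=356.4°, groundspeed=114.5 kt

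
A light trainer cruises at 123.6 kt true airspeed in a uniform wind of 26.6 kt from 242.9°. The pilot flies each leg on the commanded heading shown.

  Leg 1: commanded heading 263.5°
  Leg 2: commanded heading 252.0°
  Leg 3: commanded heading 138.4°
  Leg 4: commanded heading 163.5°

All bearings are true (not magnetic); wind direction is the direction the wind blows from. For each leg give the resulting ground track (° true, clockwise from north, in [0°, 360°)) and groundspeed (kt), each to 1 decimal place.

Leg 1: heading 263.5°; drift +5.4° → track 268.9°, groundspeed 99.1 kt
Leg 2: heading 252.0°; drift +2.5° → track 254.5°, groundspeed 97.4 kt
Leg 3: heading 138.4°; drift -11.2° → track 127.2°, groundspeed 132.8 kt
Leg 4: heading 163.5°; drift -12.4° → track 151.1°, groundspeed 121.6 kt

Leg 1: track=268.9°, groundspeed=99.1 kt
Leg 2: track=254.5°, groundspeed=97.4 kt
Leg 3: track=127.2°, groundspeed=132.8 kt
Leg 4: track=151.1°, groundspeed=121.6 kt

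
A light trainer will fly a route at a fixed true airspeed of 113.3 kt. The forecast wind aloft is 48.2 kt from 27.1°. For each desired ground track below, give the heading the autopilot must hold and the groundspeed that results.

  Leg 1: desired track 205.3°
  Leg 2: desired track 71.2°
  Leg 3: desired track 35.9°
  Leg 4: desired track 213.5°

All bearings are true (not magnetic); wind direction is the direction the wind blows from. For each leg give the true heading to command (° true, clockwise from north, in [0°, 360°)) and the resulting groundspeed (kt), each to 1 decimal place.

Leg 1: heading=204.5°, groundspeed=161.5 kt
Leg 2: heading=54.0°, groundspeed=73.6 kt
Leg 3: heading=32.2°, groundspeed=65.4 kt
Leg 4: heading=216.2°, groundspeed=161.1 kt

Leg 1: desired track 205.3°; wind correction -0.8° → command heading 204.5°, groundspeed 161.5 kt
Leg 2: desired track 71.2°; wind correction -17.2° → command heading 54.0°, groundspeed 73.6 kt
Leg 3: desired track 35.9°; wind correction -3.7° → command heading 32.2°, groundspeed 65.4 kt
Leg 4: desired track 213.5°; wind correction +2.7° → command heading 216.2°, groundspeed 161.1 kt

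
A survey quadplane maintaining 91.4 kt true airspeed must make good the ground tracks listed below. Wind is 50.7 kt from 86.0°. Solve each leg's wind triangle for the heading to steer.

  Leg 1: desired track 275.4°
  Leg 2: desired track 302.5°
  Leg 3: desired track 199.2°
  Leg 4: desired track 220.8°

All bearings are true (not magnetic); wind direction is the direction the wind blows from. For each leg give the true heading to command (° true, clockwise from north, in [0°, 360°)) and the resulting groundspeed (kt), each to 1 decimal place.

Leg 1: heading=280.6°, groundspeed=141.0 kt
Leg 2: heading=321.8°, groundspeed=127.0 kt
Leg 3: heading=168.5°, groundspeed=98.6 kt
Leg 4: heading=197.6°, groundspeed=119.7 kt

Leg 1: desired track 275.4°; wind correction +5.2° → command heading 280.6°, groundspeed 141.0 kt
Leg 2: desired track 302.5°; wind correction +19.3° → command heading 321.8°, groundspeed 127.0 kt
Leg 3: desired track 199.2°; wind correction -30.7° → command heading 168.5°, groundspeed 98.6 kt
Leg 4: desired track 220.8°; wind correction -23.2° → command heading 197.6°, groundspeed 119.7 kt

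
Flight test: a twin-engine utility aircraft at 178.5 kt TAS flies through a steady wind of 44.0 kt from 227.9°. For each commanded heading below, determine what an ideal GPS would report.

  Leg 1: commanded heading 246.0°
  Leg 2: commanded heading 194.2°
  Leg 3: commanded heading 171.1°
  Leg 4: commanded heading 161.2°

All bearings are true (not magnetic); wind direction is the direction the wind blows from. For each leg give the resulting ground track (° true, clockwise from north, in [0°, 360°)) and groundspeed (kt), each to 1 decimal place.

Leg 1: track=251.7°, groundspeed=137.4 kt
Leg 2: track=184.4°, groundspeed=144.0 kt
Leg 3: track=157.7°, groundspeed=158.7 kt
Leg 4: track=147.1°, groundspeed=166.1 kt

Leg 1: heading 246.0°; drift +5.7° → track 251.7°, groundspeed 137.4 kt
Leg 2: heading 194.2°; drift -9.8° → track 184.4°, groundspeed 144.0 kt
Leg 3: heading 171.1°; drift -13.4° → track 157.7°, groundspeed 158.7 kt
Leg 4: heading 161.2°; drift -14.1° → track 147.1°, groundspeed 166.1 kt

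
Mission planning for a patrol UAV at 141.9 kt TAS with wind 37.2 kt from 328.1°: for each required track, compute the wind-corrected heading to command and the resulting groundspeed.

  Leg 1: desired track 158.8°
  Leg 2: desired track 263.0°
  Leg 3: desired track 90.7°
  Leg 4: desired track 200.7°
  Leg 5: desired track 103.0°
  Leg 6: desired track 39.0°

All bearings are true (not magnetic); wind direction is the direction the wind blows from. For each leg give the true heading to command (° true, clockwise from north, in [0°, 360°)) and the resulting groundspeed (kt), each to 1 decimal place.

Leg 1: heading=161.6°, groundspeed=178.3 kt
Leg 2: heading=276.8°, groundspeed=122.2 kt
Leg 3: heading=77.9°, groundspeed=158.4 kt
Leg 4: heading=212.7°, groundspeed=161.4 kt
Leg 5: heading=92.3°, groundspeed=165.7 kt
Leg 6: heading=24.7°, groundspeed=125.3 kt

Leg 1: desired track 158.8°; wind correction +2.8° → command heading 161.6°, groundspeed 178.3 kt
Leg 2: desired track 263.0°; wind correction +13.8° → command heading 276.8°, groundspeed 122.2 kt
Leg 3: desired track 90.7°; wind correction -12.8° → command heading 77.9°, groundspeed 158.4 kt
Leg 4: desired track 200.7°; wind correction +12.0° → command heading 212.7°, groundspeed 161.4 kt
Leg 5: desired track 103.0°; wind correction -10.7° → command heading 92.3°, groundspeed 165.7 kt
Leg 6: desired track 39.0°; wind correction -14.3° → command heading 24.7°, groundspeed 125.3 kt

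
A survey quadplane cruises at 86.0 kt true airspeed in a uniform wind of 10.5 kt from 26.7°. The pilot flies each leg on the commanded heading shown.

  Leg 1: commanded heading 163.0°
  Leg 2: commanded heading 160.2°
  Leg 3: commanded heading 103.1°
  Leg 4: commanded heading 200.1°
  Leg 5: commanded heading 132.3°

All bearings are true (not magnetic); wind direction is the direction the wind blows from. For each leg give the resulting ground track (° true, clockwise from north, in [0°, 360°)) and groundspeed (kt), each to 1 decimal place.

Leg 1: heading 163.0°; drift +4.4° → track 167.4°, groundspeed 93.9 kt
Leg 2: heading 160.2°; drift +4.7° → track 164.9°, groundspeed 93.5 kt
Leg 3: heading 103.1°; drift +7.0° → track 110.1°, groundspeed 84.2 kt
Leg 4: heading 200.1°; drift +0.7° → track 200.8°, groundspeed 96.4 kt
Leg 5: heading 132.3°; drift +6.5° → track 138.8°, groundspeed 89.4 kt

Leg 1: track=167.4°, groundspeed=93.9 kt
Leg 2: track=164.9°, groundspeed=93.5 kt
Leg 3: track=110.1°, groundspeed=84.2 kt
Leg 4: track=200.8°, groundspeed=96.4 kt
Leg 5: track=138.8°, groundspeed=89.4 kt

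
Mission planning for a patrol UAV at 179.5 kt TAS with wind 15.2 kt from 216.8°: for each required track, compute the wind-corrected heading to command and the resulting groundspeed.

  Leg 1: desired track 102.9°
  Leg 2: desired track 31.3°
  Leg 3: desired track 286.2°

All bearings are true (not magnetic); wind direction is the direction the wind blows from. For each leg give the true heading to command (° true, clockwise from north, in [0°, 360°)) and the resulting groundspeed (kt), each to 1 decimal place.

Leg 1: heading=107.3°, groundspeed=185.1 kt
Leg 2: heading=30.8°, groundspeed=194.6 kt
Leg 3: heading=281.7°, groundspeed=173.6 kt

Leg 1: desired track 102.9°; wind correction +4.4° → command heading 107.3°, groundspeed 185.1 kt
Leg 2: desired track 31.3°; wind correction -0.5° → command heading 30.8°, groundspeed 194.6 kt
Leg 3: desired track 286.2°; wind correction -4.5° → command heading 281.7°, groundspeed 173.6 kt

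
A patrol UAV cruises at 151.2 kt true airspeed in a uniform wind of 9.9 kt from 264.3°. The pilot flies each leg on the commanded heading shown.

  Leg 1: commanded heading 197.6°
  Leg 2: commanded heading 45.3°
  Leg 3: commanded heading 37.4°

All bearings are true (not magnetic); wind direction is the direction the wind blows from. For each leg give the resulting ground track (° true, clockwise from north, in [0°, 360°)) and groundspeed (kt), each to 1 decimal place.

Leg 1: heading 197.6°; drift -3.5° → track 194.1°, groundspeed 147.6 kt
Leg 2: heading 45.3°; drift +2.2° → track 47.5°, groundspeed 159.0 kt
Leg 3: heading 37.4°; drift +2.6° → track 40.0°, groundspeed 158.1 kt

Leg 1: track=194.1°, groundspeed=147.6 kt
Leg 2: track=47.5°, groundspeed=159.0 kt
Leg 3: track=40.0°, groundspeed=158.1 kt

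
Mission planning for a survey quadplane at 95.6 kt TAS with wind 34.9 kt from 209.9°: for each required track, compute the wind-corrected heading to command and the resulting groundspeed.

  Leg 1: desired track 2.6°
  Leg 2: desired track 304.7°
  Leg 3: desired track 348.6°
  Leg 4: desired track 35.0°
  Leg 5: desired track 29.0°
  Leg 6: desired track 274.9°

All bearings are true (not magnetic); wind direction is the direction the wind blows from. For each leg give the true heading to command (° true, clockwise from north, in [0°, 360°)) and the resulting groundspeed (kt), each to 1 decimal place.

Leg 1: desired track 2.6°; wind correction -9.6° → command heading 353.0°, groundspeed 125.3 kt
Leg 2: desired track 304.7°; wind correction -21.3° → command heading 283.4°, groundspeed 92.0 kt
Leg 3: desired track 348.6°; wind correction -13.9° → command heading 334.7°, groundspeed 119.0 kt
Leg 4: desired track 35.0°; wind correction +1.9° → command heading 36.9°, groundspeed 130.3 kt
Leg 5: desired track 29.0°; wind correction -0.3° → command heading 28.7°, groundspeed 130.5 kt
Leg 6: desired track 274.9°; wind correction -19.3° → command heading 255.6°, groundspeed 75.5 kt

Leg 1: heading=353.0°, groundspeed=125.3 kt
Leg 2: heading=283.4°, groundspeed=92.0 kt
Leg 3: heading=334.7°, groundspeed=119.0 kt
Leg 4: heading=36.9°, groundspeed=130.3 kt
Leg 5: heading=28.7°, groundspeed=130.5 kt
Leg 6: heading=255.6°, groundspeed=75.5 kt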